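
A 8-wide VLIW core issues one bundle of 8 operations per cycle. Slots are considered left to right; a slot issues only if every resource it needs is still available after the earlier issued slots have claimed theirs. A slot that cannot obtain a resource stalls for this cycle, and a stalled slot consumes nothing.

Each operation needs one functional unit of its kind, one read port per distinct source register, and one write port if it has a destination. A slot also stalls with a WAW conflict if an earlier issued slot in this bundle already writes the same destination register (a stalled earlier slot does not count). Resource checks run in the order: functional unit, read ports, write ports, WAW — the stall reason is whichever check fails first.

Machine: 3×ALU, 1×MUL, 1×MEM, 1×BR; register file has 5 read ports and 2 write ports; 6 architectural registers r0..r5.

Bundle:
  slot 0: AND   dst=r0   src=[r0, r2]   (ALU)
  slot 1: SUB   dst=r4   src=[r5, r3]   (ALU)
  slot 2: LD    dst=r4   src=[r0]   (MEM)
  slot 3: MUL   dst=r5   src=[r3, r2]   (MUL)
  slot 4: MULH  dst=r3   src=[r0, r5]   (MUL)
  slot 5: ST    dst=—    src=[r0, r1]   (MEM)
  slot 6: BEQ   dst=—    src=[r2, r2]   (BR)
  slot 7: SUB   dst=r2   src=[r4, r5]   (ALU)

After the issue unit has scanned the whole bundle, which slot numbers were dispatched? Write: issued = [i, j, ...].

issued = [0, 1, 6]

  0. ALU→r0 ⇒ go  {2A/1Mu/1Ld/1B | 3r 1w}
  1. ALU→r4 ⇒ go  {1A/1Mu/1Ld/1B | 1r 0w}
  2. MEM→r4 ⇒ no(WR_PORT)  {1A/1Mu/1Ld/1B | 1r 0w}
  3. MUL→r5 ⇒ no(RD_PORT)  {1A/1Mu/1Ld/1B | 1r 0w}
  4. MUL→r3 ⇒ no(RD_PORT)  {1A/1Mu/1Ld/1B | 1r 0w}
  5. MEM ⇒ no(RD_PORT)  {1A/1Mu/1Ld/1B | 1r 0w}
  6. BR ⇒ go  {1A/1Mu/1Ld/0B | 0r 0w}
  7. ALU→r2 ⇒ no(RD_PORT)  {1A/1Mu/1Ld/0B | 0r 0w}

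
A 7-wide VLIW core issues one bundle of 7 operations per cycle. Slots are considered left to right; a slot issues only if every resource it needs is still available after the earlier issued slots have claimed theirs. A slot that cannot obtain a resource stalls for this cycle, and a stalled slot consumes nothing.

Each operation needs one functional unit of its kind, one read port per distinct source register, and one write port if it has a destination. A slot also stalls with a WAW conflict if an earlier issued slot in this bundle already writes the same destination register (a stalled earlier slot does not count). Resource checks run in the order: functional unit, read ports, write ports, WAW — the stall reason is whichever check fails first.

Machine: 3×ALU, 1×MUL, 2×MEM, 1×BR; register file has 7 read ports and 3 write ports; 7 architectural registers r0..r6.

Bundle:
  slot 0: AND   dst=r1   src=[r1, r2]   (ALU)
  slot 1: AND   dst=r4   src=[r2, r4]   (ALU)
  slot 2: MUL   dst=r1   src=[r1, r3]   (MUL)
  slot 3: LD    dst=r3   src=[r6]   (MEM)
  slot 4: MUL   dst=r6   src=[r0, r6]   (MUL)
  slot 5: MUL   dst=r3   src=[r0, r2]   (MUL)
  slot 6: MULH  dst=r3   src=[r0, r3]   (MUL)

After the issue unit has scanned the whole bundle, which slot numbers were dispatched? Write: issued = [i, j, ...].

slot 0 (ALU): ISSUE — free A2,Mu1,Ld2,B1 rp5 wp2
slot 1 (ALU): ISSUE — free A1,Mu1,Ld2,B1 rp3 wp1
slot 2 (MUL): stall WAW — free A1,Mu1,Ld2,B1 rp3 wp1
slot 3 (MEM): ISSUE — free A1,Mu1,Ld1,B1 rp2 wp0
slot 4 (MUL): stall WR_PORT — free A1,Mu1,Ld1,B1 rp2 wp0
slot 5 (MUL): stall WR_PORT — free A1,Mu1,Ld1,B1 rp2 wp0
slot 6 (MUL): stall WR_PORT — free A1,Mu1,Ld1,B1 rp2 wp0

issued = [0, 1, 3]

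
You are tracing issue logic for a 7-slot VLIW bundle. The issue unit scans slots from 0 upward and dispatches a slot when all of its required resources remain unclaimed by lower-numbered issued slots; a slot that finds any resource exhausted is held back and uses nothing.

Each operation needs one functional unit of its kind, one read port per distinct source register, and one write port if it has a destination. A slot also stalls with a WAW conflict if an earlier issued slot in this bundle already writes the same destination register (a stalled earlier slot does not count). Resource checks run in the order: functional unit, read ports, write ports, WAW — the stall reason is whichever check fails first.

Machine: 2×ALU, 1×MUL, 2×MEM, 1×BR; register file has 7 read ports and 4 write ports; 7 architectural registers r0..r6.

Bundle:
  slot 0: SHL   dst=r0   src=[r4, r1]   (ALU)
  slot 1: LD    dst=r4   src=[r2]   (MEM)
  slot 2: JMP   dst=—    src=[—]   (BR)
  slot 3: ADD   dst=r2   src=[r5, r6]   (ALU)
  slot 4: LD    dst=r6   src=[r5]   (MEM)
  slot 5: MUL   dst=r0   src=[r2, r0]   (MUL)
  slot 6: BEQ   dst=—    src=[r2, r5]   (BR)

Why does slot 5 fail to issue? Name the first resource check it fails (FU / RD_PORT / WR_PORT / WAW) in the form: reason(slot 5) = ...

#0 ALU src=r4,r1 dispatched  <A:1 Mu:1 Ld:2 B:1 rd:5 wr:3>
#1 MEM src=r2 dispatched  <A:1 Mu:1 Ld:1 B:1 rd:4 wr:2>
#2 BR src=- dispatched  <A:1 Mu:1 Ld:1 B:0 rd:4 wr:2>
#3 ALU src=r5,r6 dispatched  <A:0 Mu:1 Ld:1 B:0 rd:2 wr:1>
#4 MEM src=r5 dispatched  <A:0 Mu:1 Ld:0 B:0 rd:1 wr:0>
#5 MUL src=r2,r0 held:RD_PORT  <A:0 Mu:1 Ld:0 B:0 rd:1 wr:0>
#6 BR src=r2,r5 held:FU  <A:0 Mu:1 Ld:0 B:0 rd:1 wr:0>

reason(slot 5) = RD_PORT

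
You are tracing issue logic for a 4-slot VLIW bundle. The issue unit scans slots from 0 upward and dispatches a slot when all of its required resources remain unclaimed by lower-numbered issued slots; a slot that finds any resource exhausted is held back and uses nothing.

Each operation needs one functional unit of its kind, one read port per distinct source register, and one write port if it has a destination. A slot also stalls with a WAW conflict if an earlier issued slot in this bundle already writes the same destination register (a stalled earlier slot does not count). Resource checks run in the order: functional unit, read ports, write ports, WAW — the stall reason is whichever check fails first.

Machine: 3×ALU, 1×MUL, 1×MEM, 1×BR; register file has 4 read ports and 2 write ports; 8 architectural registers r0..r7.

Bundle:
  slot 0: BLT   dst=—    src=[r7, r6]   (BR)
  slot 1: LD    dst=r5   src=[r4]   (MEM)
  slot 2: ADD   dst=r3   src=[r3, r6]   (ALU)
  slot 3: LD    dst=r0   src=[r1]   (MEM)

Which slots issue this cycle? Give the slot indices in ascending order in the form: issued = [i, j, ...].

issued = [0, 1]

slot 0 (BR): ISSUE — free A3,Mu1,Ld1,B0 rp2 wp2
slot 1 (MEM): ISSUE — free A3,Mu1,Ld0,B0 rp1 wp1
slot 2 (ALU): stall RD_PORT — free A3,Mu1,Ld0,B0 rp1 wp1
slot 3 (MEM): stall FU — free A3,Mu1,Ld0,B0 rp1 wp1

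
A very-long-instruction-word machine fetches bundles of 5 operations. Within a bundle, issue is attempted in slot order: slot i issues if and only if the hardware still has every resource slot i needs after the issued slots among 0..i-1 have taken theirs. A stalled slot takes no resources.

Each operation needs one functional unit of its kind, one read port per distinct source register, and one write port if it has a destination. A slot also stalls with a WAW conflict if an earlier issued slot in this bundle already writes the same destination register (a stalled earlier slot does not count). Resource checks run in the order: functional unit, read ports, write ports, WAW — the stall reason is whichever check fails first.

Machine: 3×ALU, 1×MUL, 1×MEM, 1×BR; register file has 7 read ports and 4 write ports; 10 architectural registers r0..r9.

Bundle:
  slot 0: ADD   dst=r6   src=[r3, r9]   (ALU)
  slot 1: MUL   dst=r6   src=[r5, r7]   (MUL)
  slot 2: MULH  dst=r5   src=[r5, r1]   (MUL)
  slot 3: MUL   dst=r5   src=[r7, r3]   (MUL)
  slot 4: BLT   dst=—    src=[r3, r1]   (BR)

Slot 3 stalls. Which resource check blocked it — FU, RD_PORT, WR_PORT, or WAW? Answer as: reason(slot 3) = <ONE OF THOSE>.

(0) want 1×ALU +2rd +1wr — yes → AL2|MU1|ME1|BR1|rd5|wr3
(1) want 1×MUL +2rd +1wr — WAW → AL2|MU1|ME1|BR1|rd5|wr3
(2) want 1×MUL +2rd +1wr — yes → AL2|MU0|ME1|BR1|rd3|wr2
(3) want 1×MUL +2rd +1wr — FU → AL2|MU0|ME1|BR1|rd3|wr2
(4) want 1×BR +2rd +0wr — yes → AL2|MU0|ME1|BR0|rd1|wr2

reason(slot 3) = FU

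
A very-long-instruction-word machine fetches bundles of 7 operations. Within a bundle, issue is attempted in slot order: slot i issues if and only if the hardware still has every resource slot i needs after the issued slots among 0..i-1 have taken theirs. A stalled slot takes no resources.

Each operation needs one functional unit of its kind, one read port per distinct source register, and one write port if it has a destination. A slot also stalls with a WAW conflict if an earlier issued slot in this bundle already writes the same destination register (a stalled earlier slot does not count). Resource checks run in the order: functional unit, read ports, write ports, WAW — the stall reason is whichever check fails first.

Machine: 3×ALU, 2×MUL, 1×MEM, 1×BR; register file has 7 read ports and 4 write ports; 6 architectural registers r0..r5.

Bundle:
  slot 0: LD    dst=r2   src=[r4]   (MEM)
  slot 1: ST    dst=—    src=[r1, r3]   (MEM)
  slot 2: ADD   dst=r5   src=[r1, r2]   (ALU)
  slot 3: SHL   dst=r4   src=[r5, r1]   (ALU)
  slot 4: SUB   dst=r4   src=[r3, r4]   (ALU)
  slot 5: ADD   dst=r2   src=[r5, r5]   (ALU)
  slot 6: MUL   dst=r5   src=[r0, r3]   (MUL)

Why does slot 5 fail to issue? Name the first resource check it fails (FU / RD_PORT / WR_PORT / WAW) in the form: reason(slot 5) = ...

  0. MEM→r2 ⇒ go  {3A/2Mu/0Ld/1B | 6r 3w}
  1. MEM ⇒ no(FU)  {3A/2Mu/0Ld/1B | 6r 3w}
  2. ALU→r5 ⇒ go  {2A/2Mu/0Ld/1B | 4r 2w}
  3. ALU→r4 ⇒ go  {1A/2Mu/0Ld/1B | 2r 1w}
  4. ALU→r4 ⇒ no(WAW)  {1A/2Mu/0Ld/1B | 2r 1w}
  5. ALU→r2 ⇒ no(WAW)  {1A/2Mu/0Ld/1B | 2r 1w}
  6. MUL→r5 ⇒ no(WAW)  {1A/2Mu/0Ld/1B | 2r 1w}

reason(slot 5) = WAW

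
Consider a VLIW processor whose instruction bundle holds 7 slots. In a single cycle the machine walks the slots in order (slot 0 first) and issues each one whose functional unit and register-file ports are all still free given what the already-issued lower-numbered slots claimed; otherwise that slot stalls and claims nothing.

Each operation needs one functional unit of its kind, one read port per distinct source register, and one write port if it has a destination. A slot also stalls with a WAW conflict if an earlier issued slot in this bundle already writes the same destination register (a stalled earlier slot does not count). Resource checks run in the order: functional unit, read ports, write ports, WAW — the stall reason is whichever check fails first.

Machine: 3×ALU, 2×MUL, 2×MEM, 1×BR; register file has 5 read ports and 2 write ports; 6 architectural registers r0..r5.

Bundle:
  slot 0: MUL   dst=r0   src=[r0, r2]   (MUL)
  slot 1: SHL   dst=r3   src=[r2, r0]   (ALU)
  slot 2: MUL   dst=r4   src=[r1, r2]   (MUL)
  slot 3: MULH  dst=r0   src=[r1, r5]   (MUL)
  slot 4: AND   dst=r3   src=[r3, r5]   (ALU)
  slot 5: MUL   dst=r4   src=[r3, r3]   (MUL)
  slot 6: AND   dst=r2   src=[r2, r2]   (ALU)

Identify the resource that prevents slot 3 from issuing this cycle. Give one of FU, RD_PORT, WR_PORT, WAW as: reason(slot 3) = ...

#0 MUL src=r0,r2 dispatched  <A:3 Mu:1 Ld:2 B:1 rd:3 wr:1>
#1 ALU src=r2,r0 dispatched  <A:2 Mu:1 Ld:2 B:1 rd:1 wr:0>
#2 MUL src=r1,r2 held:RD_PORT  <A:2 Mu:1 Ld:2 B:1 rd:1 wr:0>
#3 MUL src=r1,r5 held:RD_PORT  <A:2 Mu:1 Ld:2 B:1 rd:1 wr:0>
#4 ALU src=r3,r5 held:RD_PORT  <A:2 Mu:1 Ld:2 B:1 rd:1 wr:0>
#5 MUL src=r3,r3 held:WR_PORT  <A:2 Mu:1 Ld:2 B:1 rd:1 wr:0>
#6 ALU src=r2,r2 held:WR_PORT  <A:2 Mu:1 Ld:2 B:1 rd:1 wr:0>

reason(slot 3) = RD_PORT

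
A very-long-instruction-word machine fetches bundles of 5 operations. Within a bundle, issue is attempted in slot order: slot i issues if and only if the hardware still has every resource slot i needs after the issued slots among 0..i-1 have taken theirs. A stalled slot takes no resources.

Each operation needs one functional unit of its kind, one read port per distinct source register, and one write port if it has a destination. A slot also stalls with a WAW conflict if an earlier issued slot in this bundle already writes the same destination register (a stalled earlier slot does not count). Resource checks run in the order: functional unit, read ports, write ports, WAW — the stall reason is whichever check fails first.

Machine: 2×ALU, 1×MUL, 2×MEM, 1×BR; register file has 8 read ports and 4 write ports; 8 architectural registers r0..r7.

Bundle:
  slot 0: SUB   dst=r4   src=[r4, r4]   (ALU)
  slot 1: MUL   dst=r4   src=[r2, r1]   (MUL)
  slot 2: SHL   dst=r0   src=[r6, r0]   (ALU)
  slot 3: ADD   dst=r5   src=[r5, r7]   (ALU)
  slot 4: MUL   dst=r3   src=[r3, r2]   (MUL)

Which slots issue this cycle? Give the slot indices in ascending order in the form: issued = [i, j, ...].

slot 0 (ALU): ISSUE — free A1,Mu1,Ld2,B1 rp7 wp3
slot 1 (MUL): stall WAW — free A1,Mu1,Ld2,B1 rp7 wp3
slot 2 (ALU): ISSUE — free A0,Mu1,Ld2,B1 rp5 wp2
slot 3 (ALU): stall FU — free A0,Mu1,Ld2,B1 rp5 wp2
slot 4 (MUL): ISSUE — free A0,Mu0,Ld2,B1 rp3 wp1

issued = [0, 2, 4]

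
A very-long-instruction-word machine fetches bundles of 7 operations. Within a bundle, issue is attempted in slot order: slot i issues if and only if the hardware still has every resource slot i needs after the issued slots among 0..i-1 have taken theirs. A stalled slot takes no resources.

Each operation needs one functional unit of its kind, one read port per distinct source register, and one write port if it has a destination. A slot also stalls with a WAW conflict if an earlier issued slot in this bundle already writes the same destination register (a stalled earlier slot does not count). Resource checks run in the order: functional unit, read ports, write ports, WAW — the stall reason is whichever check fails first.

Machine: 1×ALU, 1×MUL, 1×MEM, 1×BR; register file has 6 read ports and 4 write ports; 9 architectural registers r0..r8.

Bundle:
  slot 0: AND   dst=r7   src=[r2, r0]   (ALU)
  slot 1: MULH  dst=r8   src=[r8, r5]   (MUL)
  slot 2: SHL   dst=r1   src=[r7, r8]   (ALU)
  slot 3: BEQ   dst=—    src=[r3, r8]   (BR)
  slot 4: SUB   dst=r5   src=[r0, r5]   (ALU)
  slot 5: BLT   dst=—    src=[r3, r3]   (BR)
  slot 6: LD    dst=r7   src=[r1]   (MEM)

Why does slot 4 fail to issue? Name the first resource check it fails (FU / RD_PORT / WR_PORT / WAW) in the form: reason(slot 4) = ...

reason(slot 4) = FU

slot 0 (ALU): ISSUE — free A0,Mu1,Ld1,B1 rp4 wp3
slot 1 (MUL): ISSUE — free A0,Mu0,Ld1,B1 rp2 wp2
slot 2 (ALU): stall FU — free A0,Mu0,Ld1,B1 rp2 wp2
slot 3 (BR): ISSUE — free A0,Mu0,Ld1,B0 rp0 wp2
slot 4 (ALU): stall FU — free A0,Mu0,Ld1,B0 rp0 wp2
slot 5 (BR): stall FU — free A0,Mu0,Ld1,B0 rp0 wp2
slot 6 (MEM): stall RD_PORT — free A0,Mu0,Ld1,B0 rp0 wp2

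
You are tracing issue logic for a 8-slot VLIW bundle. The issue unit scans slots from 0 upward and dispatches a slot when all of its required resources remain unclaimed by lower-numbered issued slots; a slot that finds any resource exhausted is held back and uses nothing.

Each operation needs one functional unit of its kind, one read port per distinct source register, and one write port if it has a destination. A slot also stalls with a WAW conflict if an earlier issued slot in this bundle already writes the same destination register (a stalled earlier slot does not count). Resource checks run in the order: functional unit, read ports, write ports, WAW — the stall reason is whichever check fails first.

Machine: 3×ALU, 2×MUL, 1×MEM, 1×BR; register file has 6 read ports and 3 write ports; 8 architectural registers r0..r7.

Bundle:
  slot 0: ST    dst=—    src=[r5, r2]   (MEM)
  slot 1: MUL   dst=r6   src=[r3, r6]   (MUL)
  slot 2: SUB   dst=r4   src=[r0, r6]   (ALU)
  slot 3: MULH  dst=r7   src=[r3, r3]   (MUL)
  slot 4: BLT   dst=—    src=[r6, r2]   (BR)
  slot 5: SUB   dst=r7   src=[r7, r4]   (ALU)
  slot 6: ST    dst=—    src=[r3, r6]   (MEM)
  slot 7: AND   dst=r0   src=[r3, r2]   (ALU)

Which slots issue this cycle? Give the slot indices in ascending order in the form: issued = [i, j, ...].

[0] MEM needs rd=2 wr=0: ok; after: ALU=3 MUL=2 MEM=0 BR=1, R=4, W=3
[1] MUL needs rd=2 wr=1: ok; after: ALU=3 MUL=1 MEM=0 BR=1, R=2, W=2
[2] ALU needs rd=2 wr=1: ok; after: ALU=2 MUL=1 MEM=0 BR=1, R=0, W=1
[3] MUL needs rd=1 wr=1: RD_PORT; after: ALU=2 MUL=1 MEM=0 BR=1, R=0, W=1
[4] BR needs rd=2 wr=0: RD_PORT; after: ALU=2 MUL=1 MEM=0 BR=1, R=0, W=1
[5] ALU needs rd=2 wr=1: RD_PORT; after: ALU=2 MUL=1 MEM=0 BR=1, R=0, W=1
[6] MEM needs rd=2 wr=0: FU; after: ALU=2 MUL=1 MEM=0 BR=1, R=0, W=1
[7] ALU needs rd=2 wr=1: RD_PORT; after: ALU=2 MUL=1 MEM=0 BR=1, R=0, W=1

issued = [0, 1, 2]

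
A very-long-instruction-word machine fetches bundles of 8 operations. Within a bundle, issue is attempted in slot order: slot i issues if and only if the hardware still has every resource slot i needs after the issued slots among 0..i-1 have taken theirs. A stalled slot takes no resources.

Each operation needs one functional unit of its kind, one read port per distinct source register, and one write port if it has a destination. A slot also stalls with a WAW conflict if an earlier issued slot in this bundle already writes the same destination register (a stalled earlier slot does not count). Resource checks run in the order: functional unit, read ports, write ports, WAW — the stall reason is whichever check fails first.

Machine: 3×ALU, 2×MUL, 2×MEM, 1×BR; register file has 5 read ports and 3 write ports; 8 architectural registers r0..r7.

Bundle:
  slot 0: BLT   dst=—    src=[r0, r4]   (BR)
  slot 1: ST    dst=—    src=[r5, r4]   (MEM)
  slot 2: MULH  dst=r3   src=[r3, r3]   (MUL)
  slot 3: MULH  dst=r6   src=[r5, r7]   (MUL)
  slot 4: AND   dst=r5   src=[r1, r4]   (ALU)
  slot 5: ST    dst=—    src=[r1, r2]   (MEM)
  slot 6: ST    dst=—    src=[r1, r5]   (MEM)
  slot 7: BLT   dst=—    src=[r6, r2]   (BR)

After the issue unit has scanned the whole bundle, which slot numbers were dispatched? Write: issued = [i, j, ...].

slot 0 (BR): ISSUE — free A3,Mu2,Ld2,B0 rp3 wp3
slot 1 (MEM): ISSUE — free A3,Mu2,Ld1,B0 rp1 wp3
slot 2 (MUL): ISSUE — free A3,Mu1,Ld1,B0 rp0 wp2
slot 3 (MUL): stall RD_PORT — free A3,Mu1,Ld1,B0 rp0 wp2
slot 4 (ALU): stall RD_PORT — free A3,Mu1,Ld1,B0 rp0 wp2
slot 5 (MEM): stall RD_PORT — free A3,Mu1,Ld1,B0 rp0 wp2
slot 6 (MEM): stall RD_PORT — free A3,Mu1,Ld1,B0 rp0 wp2
slot 7 (BR): stall FU — free A3,Mu1,Ld1,B0 rp0 wp2

issued = [0, 1, 2]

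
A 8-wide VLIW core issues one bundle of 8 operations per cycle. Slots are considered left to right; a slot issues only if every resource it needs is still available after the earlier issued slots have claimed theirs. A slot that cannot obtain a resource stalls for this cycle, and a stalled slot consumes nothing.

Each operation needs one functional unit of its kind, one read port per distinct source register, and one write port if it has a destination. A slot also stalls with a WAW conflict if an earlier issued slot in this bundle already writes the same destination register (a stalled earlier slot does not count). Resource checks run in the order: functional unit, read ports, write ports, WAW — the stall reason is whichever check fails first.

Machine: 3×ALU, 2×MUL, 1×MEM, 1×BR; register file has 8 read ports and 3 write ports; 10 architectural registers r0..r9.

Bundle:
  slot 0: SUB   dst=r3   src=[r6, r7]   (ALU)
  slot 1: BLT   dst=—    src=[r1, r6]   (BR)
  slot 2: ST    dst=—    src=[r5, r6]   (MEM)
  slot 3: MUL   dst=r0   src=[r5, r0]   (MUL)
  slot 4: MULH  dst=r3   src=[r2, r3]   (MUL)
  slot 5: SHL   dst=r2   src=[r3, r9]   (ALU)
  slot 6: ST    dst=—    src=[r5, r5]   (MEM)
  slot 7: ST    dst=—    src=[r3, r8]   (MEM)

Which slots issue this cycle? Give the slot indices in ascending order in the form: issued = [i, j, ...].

  0. ALU→r3 ⇒ go  {2A/2Mu/1Ld/1B | 6r 2w}
  1. BR ⇒ go  {2A/2Mu/1Ld/0B | 4r 2w}
  2. MEM ⇒ go  {2A/2Mu/0Ld/0B | 2r 2w}
  3. MUL→r0 ⇒ go  {2A/1Mu/0Ld/0B | 0r 1w}
  4. MUL→r3 ⇒ no(RD_PORT)  {2A/1Mu/0Ld/0B | 0r 1w}
  5. ALU→r2 ⇒ no(RD_PORT)  {2A/1Mu/0Ld/0B | 0r 1w}
  6. MEM ⇒ no(FU)  {2A/1Mu/0Ld/0B | 0r 1w}
  7. MEM ⇒ no(FU)  {2A/1Mu/0Ld/0B | 0r 1w}

issued = [0, 1, 2, 3]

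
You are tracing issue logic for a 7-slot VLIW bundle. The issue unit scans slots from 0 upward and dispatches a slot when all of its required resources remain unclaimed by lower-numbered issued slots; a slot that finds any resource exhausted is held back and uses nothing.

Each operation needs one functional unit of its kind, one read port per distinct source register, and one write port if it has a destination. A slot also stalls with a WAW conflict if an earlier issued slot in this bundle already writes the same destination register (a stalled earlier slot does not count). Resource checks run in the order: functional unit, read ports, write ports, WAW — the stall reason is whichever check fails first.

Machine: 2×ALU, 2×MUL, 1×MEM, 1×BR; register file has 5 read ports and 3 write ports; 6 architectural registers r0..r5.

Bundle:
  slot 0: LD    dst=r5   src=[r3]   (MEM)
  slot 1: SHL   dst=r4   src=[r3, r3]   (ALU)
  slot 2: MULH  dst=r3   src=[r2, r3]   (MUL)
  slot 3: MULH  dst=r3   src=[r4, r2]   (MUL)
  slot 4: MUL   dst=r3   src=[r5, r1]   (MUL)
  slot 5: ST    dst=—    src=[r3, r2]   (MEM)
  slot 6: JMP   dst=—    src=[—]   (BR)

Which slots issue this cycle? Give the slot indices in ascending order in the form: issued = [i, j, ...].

(0) want 1×MEM +1rd +1wr — yes → AL2|MU2|ME0|BR1|rd4|wr2
(1) want 1×ALU +1rd +1wr — yes → AL1|MU2|ME0|BR1|rd3|wr1
(2) want 1×MUL +2rd +1wr — yes → AL1|MU1|ME0|BR1|rd1|wr0
(3) want 1×MUL +2rd +1wr — RD_PORT → AL1|MU1|ME0|BR1|rd1|wr0
(4) want 1×MUL +2rd +1wr — RD_PORT → AL1|MU1|ME0|BR1|rd1|wr0
(5) want 1×MEM +2rd +0wr — FU → AL1|MU1|ME0|BR1|rd1|wr0
(6) want 1×BR +0rd +0wr — yes → AL1|MU1|ME0|BR0|rd1|wr0

issued = [0, 1, 2, 6]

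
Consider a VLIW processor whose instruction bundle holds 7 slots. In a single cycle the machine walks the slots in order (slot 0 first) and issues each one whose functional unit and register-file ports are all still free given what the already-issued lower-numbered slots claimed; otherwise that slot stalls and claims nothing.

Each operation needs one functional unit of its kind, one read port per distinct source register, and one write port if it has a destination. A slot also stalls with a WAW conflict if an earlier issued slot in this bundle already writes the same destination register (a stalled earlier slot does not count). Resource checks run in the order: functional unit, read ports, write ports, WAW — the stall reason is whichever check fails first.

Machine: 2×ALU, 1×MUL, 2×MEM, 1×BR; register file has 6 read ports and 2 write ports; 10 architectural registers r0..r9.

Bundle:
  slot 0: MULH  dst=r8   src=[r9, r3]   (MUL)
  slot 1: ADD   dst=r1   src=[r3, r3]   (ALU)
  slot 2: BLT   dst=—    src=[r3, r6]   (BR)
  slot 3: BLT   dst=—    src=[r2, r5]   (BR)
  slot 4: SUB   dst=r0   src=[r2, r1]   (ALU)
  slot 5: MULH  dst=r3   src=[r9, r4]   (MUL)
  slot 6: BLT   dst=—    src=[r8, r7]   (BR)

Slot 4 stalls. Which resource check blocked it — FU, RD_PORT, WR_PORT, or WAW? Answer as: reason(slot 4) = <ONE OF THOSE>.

[0] MUL needs rd=2 wr=1: ok; after: ALU=2 MUL=0 MEM=2 BR=1, R=4, W=1
[1] ALU needs rd=1 wr=1: ok; after: ALU=1 MUL=0 MEM=2 BR=1, R=3, W=0
[2] BR needs rd=2 wr=0: ok; after: ALU=1 MUL=0 MEM=2 BR=0, R=1, W=0
[3] BR needs rd=2 wr=0: FU; after: ALU=1 MUL=0 MEM=2 BR=0, R=1, W=0
[4] ALU needs rd=2 wr=1: RD_PORT; after: ALU=1 MUL=0 MEM=2 BR=0, R=1, W=0
[5] MUL needs rd=2 wr=1: FU; after: ALU=1 MUL=0 MEM=2 BR=0, R=1, W=0
[6] BR needs rd=2 wr=0: FU; after: ALU=1 MUL=0 MEM=2 BR=0, R=1, W=0

reason(slot 4) = RD_PORT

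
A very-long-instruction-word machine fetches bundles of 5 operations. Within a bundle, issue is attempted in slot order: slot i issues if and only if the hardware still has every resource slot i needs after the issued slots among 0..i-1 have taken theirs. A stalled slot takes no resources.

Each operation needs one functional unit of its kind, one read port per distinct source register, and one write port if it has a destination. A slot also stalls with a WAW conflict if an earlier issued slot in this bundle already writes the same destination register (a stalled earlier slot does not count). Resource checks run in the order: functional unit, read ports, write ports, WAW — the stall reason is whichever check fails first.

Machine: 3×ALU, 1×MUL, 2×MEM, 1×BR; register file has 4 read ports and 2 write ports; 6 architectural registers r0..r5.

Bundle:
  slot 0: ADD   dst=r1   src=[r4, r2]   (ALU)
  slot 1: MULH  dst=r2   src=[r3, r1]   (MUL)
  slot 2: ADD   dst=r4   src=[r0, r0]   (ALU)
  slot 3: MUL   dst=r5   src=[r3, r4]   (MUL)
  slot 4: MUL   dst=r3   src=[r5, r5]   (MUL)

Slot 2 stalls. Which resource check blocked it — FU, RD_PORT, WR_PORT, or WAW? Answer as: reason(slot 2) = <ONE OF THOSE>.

reason(slot 2) = RD_PORT

  0. ALU→r1 ⇒ go  {2A/1Mu/2Ld/1B | 2r 1w}
  1. MUL→r2 ⇒ go  {2A/0Mu/2Ld/1B | 0r 0w}
  2. ALU→r4 ⇒ no(RD_PORT)  {2A/0Mu/2Ld/1B | 0r 0w}
  3. MUL→r5 ⇒ no(FU)  {2A/0Mu/2Ld/1B | 0r 0w}
  4. MUL→r3 ⇒ no(FU)  {2A/0Mu/2Ld/1B | 0r 0w}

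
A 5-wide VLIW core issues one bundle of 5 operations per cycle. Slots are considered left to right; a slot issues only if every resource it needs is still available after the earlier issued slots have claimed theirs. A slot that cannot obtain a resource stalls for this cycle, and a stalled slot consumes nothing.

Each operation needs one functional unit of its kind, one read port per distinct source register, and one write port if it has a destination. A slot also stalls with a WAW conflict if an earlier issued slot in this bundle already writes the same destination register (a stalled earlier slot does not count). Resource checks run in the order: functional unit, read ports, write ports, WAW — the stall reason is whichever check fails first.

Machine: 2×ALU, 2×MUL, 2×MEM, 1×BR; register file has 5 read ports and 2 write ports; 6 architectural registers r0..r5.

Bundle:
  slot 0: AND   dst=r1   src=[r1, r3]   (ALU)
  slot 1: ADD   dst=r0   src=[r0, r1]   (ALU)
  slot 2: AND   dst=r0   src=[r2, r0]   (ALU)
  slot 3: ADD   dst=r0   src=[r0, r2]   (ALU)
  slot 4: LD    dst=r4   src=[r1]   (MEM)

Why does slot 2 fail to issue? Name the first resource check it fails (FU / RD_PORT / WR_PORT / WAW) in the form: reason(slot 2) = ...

slot 0 (ALU): ISSUE — free A1,Mu2,Ld2,B1 rp3 wp1
slot 1 (ALU): ISSUE — free A0,Mu2,Ld2,B1 rp1 wp0
slot 2 (ALU): stall FU — free A0,Mu2,Ld2,B1 rp1 wp0
slot 3 (ALU): stall FU — free A0,Mu2,Ld2,B1 rp1 wp0
slot 4 (MEM): stall WR_PORT — free A0,Mu2,Ld2,B1 rp1 wp0

reason(slot 2) = FU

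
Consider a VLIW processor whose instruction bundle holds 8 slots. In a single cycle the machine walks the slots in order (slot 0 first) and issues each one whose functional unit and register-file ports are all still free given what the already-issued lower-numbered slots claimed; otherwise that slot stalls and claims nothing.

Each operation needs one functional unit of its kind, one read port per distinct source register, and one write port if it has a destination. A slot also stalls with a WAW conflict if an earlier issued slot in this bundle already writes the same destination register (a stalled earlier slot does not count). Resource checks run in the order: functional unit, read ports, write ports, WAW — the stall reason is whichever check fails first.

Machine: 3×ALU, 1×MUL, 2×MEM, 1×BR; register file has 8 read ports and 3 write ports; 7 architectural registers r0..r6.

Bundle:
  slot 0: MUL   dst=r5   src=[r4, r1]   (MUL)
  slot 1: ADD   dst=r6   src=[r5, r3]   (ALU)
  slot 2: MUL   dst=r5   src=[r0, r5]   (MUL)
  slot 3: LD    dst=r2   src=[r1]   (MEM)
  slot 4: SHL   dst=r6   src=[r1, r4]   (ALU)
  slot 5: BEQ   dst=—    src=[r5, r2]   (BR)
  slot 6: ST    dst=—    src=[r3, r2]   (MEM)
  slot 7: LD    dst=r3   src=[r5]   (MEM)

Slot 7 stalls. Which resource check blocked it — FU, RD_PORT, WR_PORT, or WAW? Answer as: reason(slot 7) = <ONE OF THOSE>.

[0] MUL needs rd=2 wr=1: ok; after: ALU=3 MUL=0 MEM=2 BR=1, R=6, W=2
[1] ALU needs rd=2 wr=1: ok; after: ALU=2 MUL=0 MEM=2 BR=1, R=4, W=1
[2] MUL needs rd=2 wr=1: FU; after: ALU=2 MUL=0 MEM=2 BR=1, R=4, W=1
[3] MEM needs rd=1 wr=1: ok; after: ALU=2 MUL=0 MEM=1 BR=1, R=3, W=0
[4] ALU needs rd=2 wr=1: WR_PORT; after: ALU=2 MUL=0 MEM=1 BR=1, R=3, W=0
[5] BR needs rd=2 wr=0: ok; after: ALU=2 MUL=0 MEM=1 BR=0, R=1, W=0
[6] MEM needs rd=2 wr=0: RD_PORT; after: ALU=2 MUL=0 MEM=1 BR=0, R=1, W=0
[7] MEM needs rd=1 wr=1: WR_PORT; after: ALU=2 MUL=0 MEM=1 BR=0, R=1, W=0

reason(slot 7) = WR_PORT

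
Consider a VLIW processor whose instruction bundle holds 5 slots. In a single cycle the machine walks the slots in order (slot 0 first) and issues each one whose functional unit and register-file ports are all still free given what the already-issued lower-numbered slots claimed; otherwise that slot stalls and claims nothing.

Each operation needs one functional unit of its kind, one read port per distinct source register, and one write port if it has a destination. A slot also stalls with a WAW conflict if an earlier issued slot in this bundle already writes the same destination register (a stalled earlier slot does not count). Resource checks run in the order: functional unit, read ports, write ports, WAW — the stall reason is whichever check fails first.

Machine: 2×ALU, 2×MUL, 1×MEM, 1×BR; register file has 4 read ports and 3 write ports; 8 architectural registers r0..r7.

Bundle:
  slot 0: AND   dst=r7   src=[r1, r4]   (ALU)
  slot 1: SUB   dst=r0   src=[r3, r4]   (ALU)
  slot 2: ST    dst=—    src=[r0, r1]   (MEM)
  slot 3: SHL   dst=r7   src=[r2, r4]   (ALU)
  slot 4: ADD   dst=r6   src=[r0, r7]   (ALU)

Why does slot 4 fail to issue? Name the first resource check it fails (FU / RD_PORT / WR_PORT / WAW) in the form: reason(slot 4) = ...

slot 0 (ALU): ISSUE — free A1,Mu2,Ld1,B1 rp2 wp2
slot 1 (ALU): ISSUE — free A0,Mu2,Ld1,B1 rp0 wp1
slot 2 (MEM): stall RD_PORT — free A0,Mu2,Ld1,B1 rp0 wp1
slot 3 (ALU): stall FU — free A0,Mu2,Ld1,B1 rp0 wp1
slot 4 (ALU): stall FU — free A0,Mu2,Ld1,B1 rp0 wp1

reason(slot 4) = FU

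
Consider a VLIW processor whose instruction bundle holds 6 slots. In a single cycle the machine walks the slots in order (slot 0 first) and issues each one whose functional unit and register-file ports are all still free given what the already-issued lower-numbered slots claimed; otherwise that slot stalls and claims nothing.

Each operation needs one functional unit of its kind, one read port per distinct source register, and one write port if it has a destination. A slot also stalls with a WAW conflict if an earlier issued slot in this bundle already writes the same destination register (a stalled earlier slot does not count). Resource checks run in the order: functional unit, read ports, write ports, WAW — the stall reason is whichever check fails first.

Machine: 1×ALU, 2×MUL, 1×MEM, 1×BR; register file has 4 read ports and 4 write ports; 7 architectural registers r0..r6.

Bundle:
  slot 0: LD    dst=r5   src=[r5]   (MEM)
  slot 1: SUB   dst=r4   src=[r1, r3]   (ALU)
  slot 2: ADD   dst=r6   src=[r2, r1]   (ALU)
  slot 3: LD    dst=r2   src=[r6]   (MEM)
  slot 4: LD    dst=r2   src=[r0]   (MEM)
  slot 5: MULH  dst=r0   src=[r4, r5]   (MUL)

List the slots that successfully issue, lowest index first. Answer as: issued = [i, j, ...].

issued = [0, 1]

  0. MEM→r5 ⇒ go  {1A/2Mu/0Ld/1B | 3r 3w}
  1. ALU→r4 ⇒ go  {0A/2Mu/0Ld/1B | 1r 2w}
  2. ALU→r6 ⇒ no(FU)  {0A/2Mu/0Ld/1B | 1r 2w}
  3. MEM→r2 ⇒ no(FU)  {0A/2Mu/0Ld/1B | 1r 2w}
  4. MEM→r2 ⇒ no(FU)  {0A/2Mu/0Ld/1B | 1r 2w}
  5. MUL→r0 ⇒ no(RD_PORT)  {0A/2Mu/0Ld/1B | 1r 2w}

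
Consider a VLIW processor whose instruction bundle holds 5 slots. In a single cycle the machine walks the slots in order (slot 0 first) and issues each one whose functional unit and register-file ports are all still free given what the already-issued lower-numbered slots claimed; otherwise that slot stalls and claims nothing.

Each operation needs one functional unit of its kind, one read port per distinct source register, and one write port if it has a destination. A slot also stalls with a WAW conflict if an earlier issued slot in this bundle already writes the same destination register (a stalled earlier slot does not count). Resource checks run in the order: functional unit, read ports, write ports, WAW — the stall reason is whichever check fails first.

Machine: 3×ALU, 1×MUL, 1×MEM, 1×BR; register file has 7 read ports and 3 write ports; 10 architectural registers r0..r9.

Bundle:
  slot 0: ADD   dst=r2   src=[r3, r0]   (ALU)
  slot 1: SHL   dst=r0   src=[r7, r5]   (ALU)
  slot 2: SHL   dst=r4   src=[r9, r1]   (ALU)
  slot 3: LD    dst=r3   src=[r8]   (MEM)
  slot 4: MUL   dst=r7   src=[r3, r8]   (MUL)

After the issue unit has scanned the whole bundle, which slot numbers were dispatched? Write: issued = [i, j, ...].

issued = [0, 1, 2]

slot 0 (ALU): ISSUE — free A2,Mu1,Ld1,B1 rp5 wp2
slot 1 (ALU): ISSUE — free A1,Mu1,Ld1,B1 rp3 wp1
slot 2 (ALU): ISSUE — free A0,Mu1,Ld1,B1 rp1 wp0
slot 3 (MEM): stall WR_PORT — free A0,Mu1,Ld1,B1 rp1 wp0
slot 4 (MUL): stall RD_PORT — free A0,Mu1,Ld1,B1 rp1 wp0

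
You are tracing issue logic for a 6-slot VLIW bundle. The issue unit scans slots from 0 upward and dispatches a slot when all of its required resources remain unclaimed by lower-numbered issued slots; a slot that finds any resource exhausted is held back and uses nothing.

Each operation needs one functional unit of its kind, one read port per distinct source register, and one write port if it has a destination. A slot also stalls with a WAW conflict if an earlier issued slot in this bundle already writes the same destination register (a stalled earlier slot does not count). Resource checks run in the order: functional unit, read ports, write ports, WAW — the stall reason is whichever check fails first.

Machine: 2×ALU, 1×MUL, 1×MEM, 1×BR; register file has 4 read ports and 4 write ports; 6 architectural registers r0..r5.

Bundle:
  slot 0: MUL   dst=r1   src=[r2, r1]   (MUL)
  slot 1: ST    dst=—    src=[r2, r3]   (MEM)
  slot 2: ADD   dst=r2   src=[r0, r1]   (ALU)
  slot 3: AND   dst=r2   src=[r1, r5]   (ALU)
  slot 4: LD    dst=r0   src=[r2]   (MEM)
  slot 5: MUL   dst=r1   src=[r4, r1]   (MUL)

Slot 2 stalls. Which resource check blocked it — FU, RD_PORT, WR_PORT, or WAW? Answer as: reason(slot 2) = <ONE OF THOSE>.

reason(slot 2) = RD_PORT

  0. MUL→r1 ⇒ go  {2A/0Mu/1Ld/1B | 2r 3w}
  1. MEM ⇒ go  {2A/0Mu/0Ld/1B | 0r 3w}
  2. ALU→r2 ⇒ no(RD_PORT)  {2A/0Mu/0Ld/1B | 0r 3w}
  3. ALU→r2 ⇒ no(RD_PORT)  {2A/0Mu/0Ld/1B | 0r 3w}
  4. MEM→r0 ⇒ no(FU)  {2A/0Mu/0Ld/1B | 0r 3w}
  5. MUL→r1 ⇒ no(FU)  {2A/0Mu/0Ld/1B | 0r 3w}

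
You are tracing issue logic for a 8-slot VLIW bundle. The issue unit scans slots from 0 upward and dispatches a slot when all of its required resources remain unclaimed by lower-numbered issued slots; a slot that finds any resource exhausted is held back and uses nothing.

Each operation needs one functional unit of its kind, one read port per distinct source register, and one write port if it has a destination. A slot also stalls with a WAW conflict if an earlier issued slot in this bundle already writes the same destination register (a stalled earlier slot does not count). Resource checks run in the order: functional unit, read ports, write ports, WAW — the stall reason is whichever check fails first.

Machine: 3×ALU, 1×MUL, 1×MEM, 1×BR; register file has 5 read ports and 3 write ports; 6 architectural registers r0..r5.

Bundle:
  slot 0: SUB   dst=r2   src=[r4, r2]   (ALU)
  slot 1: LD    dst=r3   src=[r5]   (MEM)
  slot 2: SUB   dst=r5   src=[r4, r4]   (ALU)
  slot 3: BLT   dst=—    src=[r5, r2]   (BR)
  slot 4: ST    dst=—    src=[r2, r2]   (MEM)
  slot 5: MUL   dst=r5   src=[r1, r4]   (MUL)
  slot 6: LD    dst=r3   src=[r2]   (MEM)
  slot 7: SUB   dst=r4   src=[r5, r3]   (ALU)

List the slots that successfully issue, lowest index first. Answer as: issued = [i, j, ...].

issued = [0, 1, 2]

(0) want 1×ALU +2rd +1wr — yes → AL2|MU1|ME1|BR1|rd3|wr2
(1) want 1×MEM +1rd +1wr — yes → AL2|MU1|ME0|BR1|rd2|wr1
(2) want 1×ALU +1rd +1wr — yes → AL1|MU1|ME0|BR1|rd1|wr0
(3) want 1×BR +2rd +0wr — RD_PORT → AL1|MU1|ME0|BR1|rd1|wr0
(4) want 1×MEM +1rd +0wr — FU → AL1|MU1|ME0|BR1|rd1|wr0
(5) want 1×MUL +2rd +1wr — RD_PORT → AL1|MU1|ME0|BR1|rd1|wr0
(6) want 1×MEM +1rd +1wr — FU → AL1|MU1|ME0|BR1|rd1|wr0
(7) want 1×ALU +2rd +1wr — RD_PORT → AL1|MU1|ME0|BR1|rd1|wr0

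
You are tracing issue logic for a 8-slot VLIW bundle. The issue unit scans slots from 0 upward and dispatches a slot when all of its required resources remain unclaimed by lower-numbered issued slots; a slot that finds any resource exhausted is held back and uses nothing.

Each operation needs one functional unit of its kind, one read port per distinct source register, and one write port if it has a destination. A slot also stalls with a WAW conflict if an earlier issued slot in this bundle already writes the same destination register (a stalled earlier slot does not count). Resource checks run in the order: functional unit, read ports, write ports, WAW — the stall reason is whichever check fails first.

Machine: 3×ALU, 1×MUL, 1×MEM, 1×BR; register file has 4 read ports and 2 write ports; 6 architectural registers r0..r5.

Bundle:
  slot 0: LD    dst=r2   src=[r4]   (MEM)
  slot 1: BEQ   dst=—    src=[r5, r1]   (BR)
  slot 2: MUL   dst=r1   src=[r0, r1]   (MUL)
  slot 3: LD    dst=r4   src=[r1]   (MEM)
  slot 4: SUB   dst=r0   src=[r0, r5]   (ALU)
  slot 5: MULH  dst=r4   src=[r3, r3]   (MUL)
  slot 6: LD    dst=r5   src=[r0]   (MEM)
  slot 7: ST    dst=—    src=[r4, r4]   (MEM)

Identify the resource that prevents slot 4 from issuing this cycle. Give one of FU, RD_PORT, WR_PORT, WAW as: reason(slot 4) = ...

reason(slot 4) = RD_PORT

#0 MEM src=r4 dispatched  <A:3 Mu:1 Ld:0 B:1 rd:3 wr:1>
#1 BR src=r5,r1 dispatched  <A:3 Mu:1 Ld:0 B:0 rd:1 wr:1>
#2 MUL src=r0,r1 held:RD_PORT  <A:3 Mu:1 Ld:0 B:0 rd:1 wr:1>
#3 MEM src=r1 held:FU  <A:3 Mu:1 Ld:0 B:0 rd:1 wr:1>
#4 ALU src=r0,r5 held:RD_PORT  <A:3 Mu:1 Ld:0 B:0 rd:1 wr:1>
#5 MUL src=r3,r3 dispatched  <A:3 Mu:0 Ld:0 B:0 rd:0 wr:0>
#6 MEM src=r0 held:FU  <A:3 Mu:0 Ld:0 B:0 rd:0 wr:0>
#7 MEM src=r4,r4 held:FU  <A:3 Mu:0 Ld:0 B:0 rd:0 wr:0>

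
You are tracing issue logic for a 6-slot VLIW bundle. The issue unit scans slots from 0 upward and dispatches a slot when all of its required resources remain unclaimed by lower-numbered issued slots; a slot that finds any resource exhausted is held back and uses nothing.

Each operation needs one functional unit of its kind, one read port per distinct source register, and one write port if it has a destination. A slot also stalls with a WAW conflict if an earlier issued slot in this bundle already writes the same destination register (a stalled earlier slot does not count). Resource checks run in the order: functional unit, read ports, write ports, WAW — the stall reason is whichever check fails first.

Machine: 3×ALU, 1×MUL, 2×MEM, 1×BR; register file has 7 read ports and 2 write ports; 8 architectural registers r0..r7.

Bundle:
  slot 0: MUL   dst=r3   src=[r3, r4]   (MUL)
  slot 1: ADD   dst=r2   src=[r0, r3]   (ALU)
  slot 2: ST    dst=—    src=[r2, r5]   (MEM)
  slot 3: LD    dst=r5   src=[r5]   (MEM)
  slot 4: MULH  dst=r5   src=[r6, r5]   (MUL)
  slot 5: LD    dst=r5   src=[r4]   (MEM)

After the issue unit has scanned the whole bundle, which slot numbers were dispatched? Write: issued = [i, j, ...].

issued = [0, 1, 2]

slot 0 (MUL): ISSUE — free A3,Mu0,Ld2,B1 rp5 wp1
slot 1 (ALU): ISSUE — free A2,Mu0,Ld2,B1 rp3 wp0
slot 2 (MEM): ISSUE — free A2,Mu0,Ld1,B1 rp1 wp0
slot 3 (MEM): stall WR_PORT — free A2,Mu0,Ld1,B1 rp1 wp0
slot 4 (MUL): stall FU — free A2,Mu0,Ld1,B1 rp1 wp0
slot 5 (MEM): stall WR_PORT — free A2,Mu0,Ld1,B1 rp1 wp0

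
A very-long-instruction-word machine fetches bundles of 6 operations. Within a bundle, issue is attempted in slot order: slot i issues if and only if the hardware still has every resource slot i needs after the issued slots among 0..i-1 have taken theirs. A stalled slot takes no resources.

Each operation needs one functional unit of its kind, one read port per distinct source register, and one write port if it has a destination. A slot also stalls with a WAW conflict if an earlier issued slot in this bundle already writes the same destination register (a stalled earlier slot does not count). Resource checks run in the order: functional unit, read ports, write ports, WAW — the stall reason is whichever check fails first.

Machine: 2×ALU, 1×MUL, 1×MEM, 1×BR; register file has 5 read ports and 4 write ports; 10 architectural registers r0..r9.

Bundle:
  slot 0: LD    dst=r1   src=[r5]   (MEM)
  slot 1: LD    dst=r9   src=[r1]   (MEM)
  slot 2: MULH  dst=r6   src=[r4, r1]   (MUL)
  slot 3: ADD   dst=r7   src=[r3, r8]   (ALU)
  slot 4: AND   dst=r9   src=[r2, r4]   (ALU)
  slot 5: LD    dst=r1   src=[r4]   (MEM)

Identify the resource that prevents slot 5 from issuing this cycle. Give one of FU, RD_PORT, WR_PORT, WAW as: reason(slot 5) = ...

reason(slot 5) = FU

  0. MEM→r1 ⇒ go  {2A/1Mu/0Ld/1B | 4r 3w}
  1. MEM→r9 ⇒ no(FU)  {2A/1Mu/0Ld/1B | 4r 3w}
  2. MUL→r6 ⇒ go  {2A/0Mu/0Ld/1B | 2r 2w}
  3. ALU→r7 ⇒ go  {1A/0Mu/0Ld/1B | 0r 1w}
  4. ALU→r9 ⇒ no(RD_PORT)  {1A/0Mu/0Ld/1B | 0r 1w}
  5. MEM→r1 ⇒ no(FU)  {1A/0Mu/0Ld/1B | 0r 1w}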